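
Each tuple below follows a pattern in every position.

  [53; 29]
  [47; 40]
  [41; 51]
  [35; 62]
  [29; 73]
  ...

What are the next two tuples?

[23; 84], [17; 95]

First value: −6 each step, so 53, 47, 41, 35, 29 → 23 → 17.
Second value goes 29, 40, 51, 62, 73 → 84 → 95 (+11 each step).
So the next two tuples are [23; 84] and [17; 95].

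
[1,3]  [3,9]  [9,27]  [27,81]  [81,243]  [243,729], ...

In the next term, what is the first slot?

729

First slot goes 1, 3, 9, 27, 81, 243 → 729 (×3 each step).
Second slot: 3, 9, 27, 81, 243, 729 → 2187 (always 3 × the first slot).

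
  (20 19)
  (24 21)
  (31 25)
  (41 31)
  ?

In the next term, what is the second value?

39

First value: 20, 24, 31, 41 → 54 (differences are 4, 7, 10, … (increasing by 3 each time)).
Second value: differences are 2, 4, 6, … (increasing by 2 each time); 19, 21, 25, 31 → 39.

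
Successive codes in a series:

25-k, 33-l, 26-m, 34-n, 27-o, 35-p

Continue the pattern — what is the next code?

First component goes 25, 33, 26, 34, 27, 35 → 28 (alternating steps +8, −7, +8, −7, …).
Letter: k, l, m, n, o, p → q (letters move forward 1 place in the alphabet).
Putting it together: 28-q.

28-q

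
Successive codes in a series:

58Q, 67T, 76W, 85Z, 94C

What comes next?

For the first component, +9 each step: 58, 67, 76, 85, 94 → 103.
Letter: letters move forward 3 places in the alphabet, wrapping Z→A; Q, T, W, Z, C → F.
Combining the parts gives 103F.

103F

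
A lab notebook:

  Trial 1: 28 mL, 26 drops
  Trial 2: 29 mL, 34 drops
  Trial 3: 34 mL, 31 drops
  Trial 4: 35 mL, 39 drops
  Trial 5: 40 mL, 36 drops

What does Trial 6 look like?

ML: alternating steps +1, +5, +1, +5, …, so 28, 29, 34, 35, 40 → 41.
Drops: alternating steps +8, −3, +8, −3, …; 26, 34, 31, 39, 36 → 44.
Combining the parts gives 41 mL, 44 drops.

41 mL, 44 drops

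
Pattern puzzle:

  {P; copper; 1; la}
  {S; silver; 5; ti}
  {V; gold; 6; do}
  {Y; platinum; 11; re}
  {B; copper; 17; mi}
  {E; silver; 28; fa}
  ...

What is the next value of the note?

Note — runs through the solfège scale do→ti: la, ti, do, re, mi, fa → sol.

sol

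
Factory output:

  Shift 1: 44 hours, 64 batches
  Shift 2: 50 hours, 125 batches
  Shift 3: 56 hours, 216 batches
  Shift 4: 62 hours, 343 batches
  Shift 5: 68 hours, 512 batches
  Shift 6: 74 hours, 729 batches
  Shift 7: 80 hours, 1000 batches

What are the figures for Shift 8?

86 hours, 1331 batches

Hours: 44, 50, 56, 62, 68, 74, 80 → 86 (+6 each step).
Batches goes 64, 125, 216, 343, 512, 729, 1000 → 1331 (perfect cubes: 4³, 5³, 6³, …).
Combining the parts gives 86 hours, 1331 batches.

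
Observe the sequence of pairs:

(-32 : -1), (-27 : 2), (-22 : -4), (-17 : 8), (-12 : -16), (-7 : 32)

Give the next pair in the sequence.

First part: +5 each step, so -32, -27, -22, -17, -12, -7 → -2.
Second part: ×(-2) each step, so -1, 2, -4, 8, -16, 32 → -64.
Putting it together: (-2 : -64).

(-2 : -64)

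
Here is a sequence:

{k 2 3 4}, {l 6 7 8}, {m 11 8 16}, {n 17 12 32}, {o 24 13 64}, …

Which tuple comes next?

Letter: letters move forward 1 place in the alphabet, so k, l, m, n, o → p.
Second part: 2, 6, 11, 17, 24 → 32 (differences are 4, 5, 6, … (increasing by 1 each time)).
Third part: alternating steps +4, +1, +4, +1, …; 3, 7, 8, 12, 13 → 17.
Fourth part: 4, 8, 16, 32, 64 → 128 (×2 each step).
Combining the parts gives {p 32 17 128}.

{p 32 17 128}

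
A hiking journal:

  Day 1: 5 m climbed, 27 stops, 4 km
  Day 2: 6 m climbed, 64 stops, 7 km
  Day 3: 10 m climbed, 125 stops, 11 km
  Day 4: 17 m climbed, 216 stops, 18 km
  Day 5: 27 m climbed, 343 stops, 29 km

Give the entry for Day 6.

40 m climbed, 512 stops, 47 km

M climbed: differences are 1, 4, 7, … (increasing by 3 each time); 5, 6, 10, 17, 27 → 40.
Stops — perfect cubes: 3³, 4³, 5³, …: 27, 64, 125, 216, 343 → 512.
Km: each term is the sum of the two before it, so 4, 7, 11, 18, 29 → 47.
Putting it together: 40 m climbed, 512 stops, 47 km.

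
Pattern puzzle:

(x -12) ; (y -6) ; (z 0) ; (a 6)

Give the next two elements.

(b 12), (c 18)

Letter goes x, y, z, a → b → c (letters move forward 1 place in the alphabet, wrapping Z→A).
Second entry: +6 each step, so -12, -6, 0, 6 → 12 → 18.
Putting the parts together: (b 12) and then (c 18).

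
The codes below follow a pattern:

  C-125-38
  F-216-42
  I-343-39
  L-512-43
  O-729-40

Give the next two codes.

Letter — letters move forward 3 places in the alphabet: C, F, I, L, O → R → U.
Second component goes 125, 216, 343, 512, 729 → 1000 → 1331 (perfect cubes: 5³, 6³, 7³, …).
Third component: 38, 42, 39, 43, 40 → 44 → 41 (alternating steps +4, −3, +4, −3, …).
Putting the parts together: R-1000-44 and then U-1331-41.

R-1000-44, U-1331-41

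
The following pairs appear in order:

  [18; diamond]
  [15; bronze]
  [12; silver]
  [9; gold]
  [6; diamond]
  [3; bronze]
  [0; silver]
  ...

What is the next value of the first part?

-3

First part: −3 each step, so 18, 15, 12, 9, 6, 3, 0 → -3.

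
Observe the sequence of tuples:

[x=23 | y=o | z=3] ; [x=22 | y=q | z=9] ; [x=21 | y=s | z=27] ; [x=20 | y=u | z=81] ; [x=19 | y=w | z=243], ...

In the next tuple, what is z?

729

Z — ×3 each step: 3, 9, 27, 81, 243 → 729.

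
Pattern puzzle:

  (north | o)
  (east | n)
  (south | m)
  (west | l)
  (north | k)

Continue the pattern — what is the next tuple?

(east | j)

Direction: repeats north → east → south → west; north, east, south, west, north → east.
Letter: o, n, m, l, k → j (letters move back 1 place in the alphabet).
Putting it together: (east | j).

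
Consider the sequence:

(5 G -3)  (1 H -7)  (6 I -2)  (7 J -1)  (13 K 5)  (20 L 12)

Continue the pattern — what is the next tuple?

(33 M 25)

First coordinate goes 5, 1, 6, 7, 13, 20 → 33 (each term is the sum of the two before it).
Letter: letters move forward 1 place in the alphabet; G, H, I, J, K, L → M.
Third coordinate goes -3, -7, -2, -1, 5, 12 → 25 (always 8 less than the first coordinate).
So the next tuple is (33 M 25).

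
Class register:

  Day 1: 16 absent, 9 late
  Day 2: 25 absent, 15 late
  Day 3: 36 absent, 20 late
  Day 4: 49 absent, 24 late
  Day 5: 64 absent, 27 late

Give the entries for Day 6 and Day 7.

Absent: 16, 25, 36, 49, 64 → 81 → 100 (perfect squares: 4², 5², 6², …).
Late: differences are 6, 5, 4, … (decreasing by 1 each time), so 9, 15, 20, 24, 27 → 29 → 30.
So the next two lines are 81 absent, 29 late and 100 absent, 30 late.

81 absent, 29 late; 100 absent, 30 late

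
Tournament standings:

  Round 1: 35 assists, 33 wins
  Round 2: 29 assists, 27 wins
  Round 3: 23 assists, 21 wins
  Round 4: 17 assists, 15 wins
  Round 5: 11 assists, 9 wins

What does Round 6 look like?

Assists — −6 each step: 35, 29, 23, 17, 11 → 5.
Wins goes 33, 27, 21, 15, 9 → 3 (always 2 less than the assists).
Putting it together: 5 assists, 3 wins.

5 assists, 3 wins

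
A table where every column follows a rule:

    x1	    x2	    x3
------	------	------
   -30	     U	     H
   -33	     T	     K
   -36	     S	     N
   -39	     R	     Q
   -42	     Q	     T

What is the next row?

-45  P  W

Column x1: -30, -33, -36, -39, -42 → -45 (−3 each step).
Column x2 goes U, T, S, R, Q → P (letters move back 1 place in the alphabet).
Column x3: letters move forward 3 places in the alphabet, so H, K, N, Q, T → W.
Combining the parts gives -45  P  W.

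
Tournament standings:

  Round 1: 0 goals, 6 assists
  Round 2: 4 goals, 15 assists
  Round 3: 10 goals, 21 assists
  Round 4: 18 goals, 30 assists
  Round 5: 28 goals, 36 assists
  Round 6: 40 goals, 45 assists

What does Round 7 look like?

For the goals, differences are 4, 6, 8, … (increasing by 2 each time): 0, 4, 10, 18, 28, 40 → 54.
Assists: 6, 15, 21, 30, 36, 45 → 51 (alternating steps +9, +6, +9, +6, …).
So the next row is 54 goals, 51 assists.

54 goals, 51 assists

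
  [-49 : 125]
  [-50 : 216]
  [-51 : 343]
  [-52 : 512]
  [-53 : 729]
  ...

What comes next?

First part: −1 each step, so -49, -50, -51, -52, -53 → -54.
Second part: perfect cubes: 5³, 6³, 7³, …, so 125, 216, 343, 512, 729 → 1000.
Putting it together: [-54 : 1000].

[-54 : 1000]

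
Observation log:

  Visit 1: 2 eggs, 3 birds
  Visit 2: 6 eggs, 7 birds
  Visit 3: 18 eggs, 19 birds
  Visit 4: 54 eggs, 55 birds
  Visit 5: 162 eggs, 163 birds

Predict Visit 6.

486 eggs, 487 birds

Eggs — ×3 each step: 2, 6, 18, 54, 162 → 486.
Birds: 3, 7, 19, 55, 163 → 487 (always 1 more than the eggs).
Putting it together: 486 eggs, 487 birds.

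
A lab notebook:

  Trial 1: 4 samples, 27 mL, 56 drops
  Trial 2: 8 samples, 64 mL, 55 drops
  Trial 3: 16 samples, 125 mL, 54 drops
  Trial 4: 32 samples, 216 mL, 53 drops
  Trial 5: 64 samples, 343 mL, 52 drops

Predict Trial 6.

128 samples, 512 mL, 51 drops

Samples: ×2 each step, so 4, 8, 16, 32, 64 → 128.
ML: perfect cubes: 3³, 4³, 5³, …; 27, 64, 125, 216, 343 → 512.
Drops — −1 each step: 56, 55, 54, 53, 52 → 51.
Putting it together: 128 samples, 512 mL, 51 drops.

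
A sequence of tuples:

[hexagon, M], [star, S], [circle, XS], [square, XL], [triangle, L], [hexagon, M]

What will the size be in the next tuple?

S

Size: repeats M → S → XS → XL → L, so M, S, XS, XL, L, M → S.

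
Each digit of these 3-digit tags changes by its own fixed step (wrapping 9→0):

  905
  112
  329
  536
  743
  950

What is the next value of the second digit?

6

Second digit: 0, 1, 2, 3, 4, 5 → 6 (+1 each step, mod 10).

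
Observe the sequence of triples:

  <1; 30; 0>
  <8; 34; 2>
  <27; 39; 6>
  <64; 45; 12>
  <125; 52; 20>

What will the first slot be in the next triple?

216

First slot: perfect cubes: 1³, 2³, 3³, …, so 1, 8, 27, 64, 125 → 216.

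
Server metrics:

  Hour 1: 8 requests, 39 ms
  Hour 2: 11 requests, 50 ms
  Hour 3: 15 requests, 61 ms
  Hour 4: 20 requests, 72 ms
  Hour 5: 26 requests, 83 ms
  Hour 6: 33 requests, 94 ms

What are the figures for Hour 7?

Requests: 8, 11, 15, 20, 26, 33 → 41 (differences are 3, 4, 5, … (increasing by 1 each time)).
Ms: +11 each step; 39, 50, 61, 72, 83, 94 → 105.
Putting it together: 41 requests, 105 ms.

41 requests, 105 ms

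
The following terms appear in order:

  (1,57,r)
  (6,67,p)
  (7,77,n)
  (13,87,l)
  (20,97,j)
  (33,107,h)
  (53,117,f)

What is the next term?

(86,127,d)

First coordinate: each term is the sum of the two before it, so 1, 6, 7, 13, 20, 33, 53 → 86.
Second coordinate — +10 each step: 57, 67, 77, 87, 97, 107, 117 → 127.
For the letter, letters move back 2 places in the alphabet: r, p, n, l, j, h, f → d.
So the next term is (86,127,d).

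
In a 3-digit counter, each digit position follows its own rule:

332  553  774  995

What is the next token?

116

First digit goes 3, 5, 7, 9 → 1 (+2 each step, mod 10).
Second digit — +2 each step, mod 10: 3, 5, 7, 9 → 1.
Third digit: +1 each step, mod 10; 2, 3, 4, 5 → 6.
Putting it together: 116.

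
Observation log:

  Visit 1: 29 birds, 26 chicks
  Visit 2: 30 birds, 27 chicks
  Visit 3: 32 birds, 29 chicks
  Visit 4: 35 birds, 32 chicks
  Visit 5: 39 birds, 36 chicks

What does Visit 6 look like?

44 birds, 41 chicks

Birds: differences are 1, 2, 3, … (increasing by 1 each time); 29, 30, 32, 35, 39 → 44.
Chicks: always 3 less than the birds, so 26, 27, 29, 32, 36 → 41.
Putting it together: 44 birds, 41 chicks.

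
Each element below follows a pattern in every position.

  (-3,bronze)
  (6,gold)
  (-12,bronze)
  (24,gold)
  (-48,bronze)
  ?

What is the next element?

(96,gold)

First entry: ×(-2) each step, so -3, 6, -12, 24, -48 → 96.
For the rank, alternates bronze ↔ gold: bronze, gold, bronze, gold, bronze → gold.
So the next element is (96,gold).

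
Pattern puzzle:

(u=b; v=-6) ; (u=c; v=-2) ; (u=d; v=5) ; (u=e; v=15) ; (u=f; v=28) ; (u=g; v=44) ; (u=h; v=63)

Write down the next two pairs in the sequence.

U: b, c, d, e, f, g, h → i → j (letters move forward 1 place in the alphabet).
V: differences are 4, 7, 10, … (increasing by 3 each time), so -6, -2, 5, 15, 28, 44, 63 → 85 → 110.
Putting the parts together: (u=i; v=85) and then (u=j; v=110).

(u=i; v=85), (u=j; v=110)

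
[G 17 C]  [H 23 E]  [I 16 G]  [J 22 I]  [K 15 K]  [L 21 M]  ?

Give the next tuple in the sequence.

[M 14 O]

First letter: letters move forward 1 place in the alphabet; G, H, I, J, K, L → M.
Second part goes 17, 23, 16, 22, 15, 21 → 14 (alternating steps +6, −7, +6, −7, …).
Second letter: letters move forward 2 places in the alphabet, so C, E, G, I, K, M → O.
Putting it together: [M 14 O].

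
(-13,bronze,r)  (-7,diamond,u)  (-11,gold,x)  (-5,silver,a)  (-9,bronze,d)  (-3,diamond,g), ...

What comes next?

First entry goes -13, -7, -11, -5, -9, -3 → -7 (alternating steps +6, −4, +6, −4, …).
Rank: repeats bronze → diamond → gold → silver; bronze, diamond, gold, silver, bronze, diamond → gold.
Letter: letters move forward 3 places in the alphabet, wrapping Z→A, so r, u, x, a, d, g → j.
Combining the parts gives (-7,gold,j).

(-7,gold,j)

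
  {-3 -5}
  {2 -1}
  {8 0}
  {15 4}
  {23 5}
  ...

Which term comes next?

First entry: differences are 5, 6, 7, … (increasing by 1 each time); -3, 2, 8, 15, 23 → 32.
Second entry — alternating steps +4, +1, +4, +1, …: -5, -1, 0, 4, 5 → 9.
So the next term is {32 9}.

{32 9}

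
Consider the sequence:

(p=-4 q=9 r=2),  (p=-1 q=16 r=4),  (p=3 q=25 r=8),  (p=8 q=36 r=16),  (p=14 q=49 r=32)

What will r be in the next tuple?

64

R — ×2 each step: 2, 4, 8, 16, 32 → 64.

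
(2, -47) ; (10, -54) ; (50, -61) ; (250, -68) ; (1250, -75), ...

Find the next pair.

For the first part, ×5 each step: 2, 10, 50, 250, 1250 → 6250.
Second part: -47, -54, -61, -68, -75 → -82 (−7 each step).
Combining the parts gives (6250, -82).

(6250, -82)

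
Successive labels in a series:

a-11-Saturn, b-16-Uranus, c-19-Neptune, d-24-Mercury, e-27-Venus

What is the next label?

Letter: letters move forward 1 place in the alphabet; a, b, c, d, e → f.
Second component goes 11, 16, 19, 24, 27 → 32 (alternating steps +5, +3, +5, +3, …).
For the planet, runs through the planets Mercury→Neptune: Saturn, Uranus, Neptune, Mercury, Venus → Earth.
Putting it together: f-32-Earth.

f-32-Earth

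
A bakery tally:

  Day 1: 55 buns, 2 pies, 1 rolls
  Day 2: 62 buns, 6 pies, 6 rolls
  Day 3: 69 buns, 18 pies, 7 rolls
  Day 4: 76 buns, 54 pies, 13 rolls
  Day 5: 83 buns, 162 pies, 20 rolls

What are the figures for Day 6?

Buns: +7 each step; 55, 62, 69, 76, 83 → 90.
Pies goes 2, 6, 18, 54, 162 → 486 (×3 each step).
Rolls goes 1, 6, 7, 13, 20 → 33 (each term is the sum of the two before it).
Combining the parts gives 90 buns, 486 pies, 33 rolls.

90 buns, 486 pies, 33 rolls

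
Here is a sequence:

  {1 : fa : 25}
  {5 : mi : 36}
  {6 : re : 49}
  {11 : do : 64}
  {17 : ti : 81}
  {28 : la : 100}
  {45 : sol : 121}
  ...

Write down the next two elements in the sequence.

First value: 1, 5, 6, 11, 17, 28, 45 → 73 → 118 (each term is the sum of the two before it).
Note — runs backward through the solfège scale do→ti: fa, mi, re, do, ti, la, sol → fa → mi.
Third value goes 25, 36, 49, 64, 81, 100, 121 → 144 → 169 (perfect squares: 5², 6², 7², …).
So the next two elements are {73 : fa : 144} and {118 : mi : 169}.

{73 : fa : 144}, {118 : mi : 169}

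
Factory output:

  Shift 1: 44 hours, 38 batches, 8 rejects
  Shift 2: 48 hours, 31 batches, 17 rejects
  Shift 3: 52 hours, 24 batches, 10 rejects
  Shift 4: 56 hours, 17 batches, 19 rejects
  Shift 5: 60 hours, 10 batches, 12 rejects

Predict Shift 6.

64 hours, 3 batches, 21 rejects

Hours: 44, 48, 52, 56, 60 → 64 (+4 each step).
Batches goes 38, 31, 24, 17, 10 → 3 (−7 each step).
Rejects: alternating steps +9, −7, +9, −7, …, so 8, 17, 10, 19, 12 → 21.
Combining the parts gives 64 hours, 3 batches, 21 rejects.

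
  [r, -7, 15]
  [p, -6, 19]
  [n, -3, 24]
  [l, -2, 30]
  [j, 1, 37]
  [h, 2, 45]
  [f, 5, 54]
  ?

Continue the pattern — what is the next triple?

Letter — letters move back 2 places in the alphabet: r, p, n, l, j, h, f → d.
Second slot: alternating steps +1, +3, +1, +3, …, so -7, -6, -3, -2, 1, 2, 5 → 6.
Third slot — differences are 4, 5, 6, … (increasing by 1 each time): 15, 19, 24, 30, 37, 45, 54 → 64.
So the next triple is [d, 6, 64].

[d, 6, 64]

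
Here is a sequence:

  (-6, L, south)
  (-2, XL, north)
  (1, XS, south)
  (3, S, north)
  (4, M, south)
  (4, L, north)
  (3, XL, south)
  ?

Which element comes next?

First part: -6, -2, 1, 3, 4, 4, 3 → 1 (differences are 4, 3, 2, … (decreasing by 1 each time)).
Size — repeats L → XL → XS → S → M: L, XL, XS, S, M, L, XL → XS.
Direction — alternates south ↔ north: south, north, south, north, south, north, south → north.
Putting it together: (1, XS, north).

(1, XS, north)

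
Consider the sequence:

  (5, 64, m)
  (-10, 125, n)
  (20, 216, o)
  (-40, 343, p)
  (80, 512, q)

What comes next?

First value goes 5, -10, 20, -40, 80 → -160 (×(-2) each step).
Second value goes 64, 125, 216, 343, 512 → 729 (perfect cubes: 4³, 5³, 6³, …).
Letter goes m, n, o, p, q → r (letters move forward 1 place in the alphabet).
So the next element is (-160, 729, r).

(-160, 729, r)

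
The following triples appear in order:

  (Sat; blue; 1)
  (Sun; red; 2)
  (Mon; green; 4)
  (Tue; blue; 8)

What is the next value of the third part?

Third part: ×2 each step; 1, 2, 4, 8 → 16.

16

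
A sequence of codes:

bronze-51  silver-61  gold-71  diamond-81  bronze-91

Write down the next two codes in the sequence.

Rank goes bronze, silver, gold, diamond, bronze → silver → gold (repeats bronze → silver → gold → diamond).
Second component: +10 each step; 51, 61, 71, 81, 91 → 101 → 111.
So the next two codes are silver-101 and gold-111.

silver-101, gold-111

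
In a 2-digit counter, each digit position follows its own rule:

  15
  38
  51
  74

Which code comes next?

First digit: +2 each step, mod 10; 1, 3, 5, 7 → 9.
Second digit: +3 each step, mod 10; 5, 8, 1, 4 → 7.
Combining the parts gives 97.

97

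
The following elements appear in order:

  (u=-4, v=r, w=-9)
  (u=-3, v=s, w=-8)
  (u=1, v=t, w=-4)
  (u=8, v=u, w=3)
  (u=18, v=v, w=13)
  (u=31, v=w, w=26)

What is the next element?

U: differences are 1, 4, 7, … (increasing by 3 each time); -4, -3, 1, 8, 18, 31 → 47.
V: letters move forward 1 place in the alphabet; r, s, t, u, v, w → x.
W: always 5 less than the u; -9, -8, -4, 3, 13, 26 → 42.
Putting it together: (u=47, v=x, w=42).

(u=47, v=x, w=42)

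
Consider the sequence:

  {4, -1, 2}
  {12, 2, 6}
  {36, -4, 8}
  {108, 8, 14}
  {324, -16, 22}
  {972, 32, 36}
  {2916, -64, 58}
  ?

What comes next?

{8748, 128, 94}

First coordinate: ×3 each step; 4, 12, 36, 108, 324, 972, 2916 → 8748.
Second coordinate goes -1, 2, -4, 8, -16, 32, -64 → 128 (×(-2) each step).
Third coordinate: 2, 6, 8, 14, 22, 36, 58 → 94 (each term is the sum of the two before it).
Putting it together: {8748, 128, 94}.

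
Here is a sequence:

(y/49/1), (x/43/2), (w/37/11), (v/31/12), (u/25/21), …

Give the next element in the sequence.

For the letter, letters move back 1 place in the alphabet: y, x, w, v, u → t.
Second component: −6 each step; 49, 43, 37, 31, 25 → 19.
Third component — alternating steps +1, +9, +1, +9, …: 1, 2, 11, 12, 21 → 22.
Combining the parts gives (t/19/22).

(t/19/22)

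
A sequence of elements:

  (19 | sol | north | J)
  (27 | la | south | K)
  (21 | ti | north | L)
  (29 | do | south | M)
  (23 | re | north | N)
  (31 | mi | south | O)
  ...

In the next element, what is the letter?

P

First entry: 19, 27, 21, 29, 23, 31 → 25 (alternating steps +8, −6, +8, −6, …).
Note: runs through the solfège scale do→ti, so sol, la, ti, do, re, mi → fa.
Direction: alternates north ↔ south, so north, south, north, south, north, south → north.
Letter — letters move forward 1 place in the alphabet: J, K, L, M, N, O → P.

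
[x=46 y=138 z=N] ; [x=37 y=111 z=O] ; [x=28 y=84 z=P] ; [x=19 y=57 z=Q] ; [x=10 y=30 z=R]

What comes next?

[x=1 y=3 z=S]

X: 46, 37, 28, 19, 10 → 1 (−9 each step).
Y: 138, 111, 84, 57, 30 → 3 (always 3 × the x).
Z — letters move forward 1 place in the alphabet: N, O, P, Q, R → S.
Combining the parts gives [x=1 y=3 z=S].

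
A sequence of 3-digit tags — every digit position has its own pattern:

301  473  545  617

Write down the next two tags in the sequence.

First digit: +1 each step, mod 10; 3, 4, 5, 6 → 7 → 8.
Second digit goes 0, 7, 4, 1 → 8 → 5 (−3 each step, mod 10).
Third digit goes 1, 3, 5, 7 → 9 → 1 (+2 each step, mod 10).
Putting the parts together: 789 and then 851.

789 then 851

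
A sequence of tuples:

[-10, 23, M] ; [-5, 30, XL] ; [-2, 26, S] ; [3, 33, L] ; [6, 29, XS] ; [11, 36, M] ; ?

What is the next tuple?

[14, 32, XL]

First value — alternating steps +5, +3, +5, +3, …: -10, -5, -2, 3, 6, 11 → 14.
Second value: alternating steps +7, −4, +7, −4, …; 23, 30, 26, 33, 29, 36 → 32.
Size: repeats M → XL → S → L → XS, so M, XL, S, L, XS, M → XL.
So the next tuple is [14, 32, XL].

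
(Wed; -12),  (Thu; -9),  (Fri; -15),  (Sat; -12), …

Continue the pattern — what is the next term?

Day: runs through the weekdays Mon→Sun; Wed, Thu, Fri, Sat → Sun.
Second component: -12, -9, -15, -12 → -18 (alternating steps +3, −6, +3, −6, …).
So the next term is (Sun; -18).

(Sun; -18)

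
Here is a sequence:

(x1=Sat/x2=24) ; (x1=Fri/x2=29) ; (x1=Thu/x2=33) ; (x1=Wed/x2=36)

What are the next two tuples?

X1: Sat, Fri, Thu, Wed → Tue → Mon (runs backward through the weekdays Mon→Sun).
X2: differences are 5, 4, 3, … (decreasing by 1 each time), so 24, 29, 33, 36 → 38 → 39.
So the next two tuples are (x1=Tue/x2=38) and (x1=Mon/x2=39).

(x1=Tue/x2=38), (x1=Mon/x2=39)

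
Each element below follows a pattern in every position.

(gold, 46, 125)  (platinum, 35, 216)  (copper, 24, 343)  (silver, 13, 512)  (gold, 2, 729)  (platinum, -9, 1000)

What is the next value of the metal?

copper

Metal — repeats gold → platinum → copper → silver: gold, platinum, copper, silver, gold, platinum → copper.
Second value: −11 each step; 46, 35, 24, 13, 2, -9 → -20.
Third value — perfect cubes: 5³, 6³, 7³, …: 125, 216, 343, 512, 729, 1000 → 1331.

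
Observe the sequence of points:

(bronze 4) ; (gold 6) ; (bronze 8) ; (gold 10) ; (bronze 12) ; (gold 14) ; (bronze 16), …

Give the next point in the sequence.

(gold 18)

For the rank, alternates bronze ↔ gold: bronze, gold, bronze, gold, bronze, gold, bronze → gold.
Second component — +2 each step: 4, 6, 8, 10, 12, 14, 16 → 18.
Putting it together: (gold 18).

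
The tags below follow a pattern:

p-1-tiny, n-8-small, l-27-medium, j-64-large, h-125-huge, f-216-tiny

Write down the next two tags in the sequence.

d-343-small then b-512-medium

Letter goes p, n, l, j, h, f → d → b (letters move back 2 places in the alphabet).
Second component: perfect cubes: 1³, 2³, 3³, …, so 1, 8, 27, 64, 125, 216 → 343 → 512.
Size goes tiny, small, medium, large, huge, tiny → small → medium (repeats tiny → small → medium → large → huge).
So the next two tags are d-343-small and b-512-medium.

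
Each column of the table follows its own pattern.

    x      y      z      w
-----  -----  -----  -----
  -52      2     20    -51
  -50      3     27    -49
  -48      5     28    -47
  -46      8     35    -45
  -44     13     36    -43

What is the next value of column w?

-41

Column x goes -52, -50, -48, -46, -44 → -42 (+2 each step).
Column y: each term is the sum of the two before it, so 2, 3, 5, 8, 13 → 21.
Column z goes 20, 27, 28, 35, 36 → 43 (alternating steps +7, +1, +7, +1, …).
Column w: always 1 more than the column x, so -51, -49, -47, -45, -43 → -41.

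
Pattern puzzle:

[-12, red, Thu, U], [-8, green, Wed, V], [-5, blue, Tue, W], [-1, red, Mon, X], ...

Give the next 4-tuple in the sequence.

[2, green, Sun, Y]

For the first slot, alternating steps +4, +3, +4, +3, …: -12, -8, -5, -1 → 2.
Colour goes red, green, blue, red → green (repeats red → green → blue).
Day: runs backward through the weekdays Mon→Sun; Thu, Wed, Tue, Mon → Sun.
Letter: letters move forward 1 place in the alphabet; U, V, W, X → Y.
So the next 4-tuple is [2, green, Sun, Y].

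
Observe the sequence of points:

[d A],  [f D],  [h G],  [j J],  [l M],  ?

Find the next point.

First letter: d, f, h, j, l → n (letters move forward 2 places in the alphabet).
Second letter goes A, D, G, J, M → P (letters move forward 3 places in the alphabet).
So the next point is [n P].

[n P]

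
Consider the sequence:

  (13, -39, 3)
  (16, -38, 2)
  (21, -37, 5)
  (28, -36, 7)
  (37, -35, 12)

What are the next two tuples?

First coordinate: 13, 16, 21, 28, 37 → 48 → 61 (differences are 3, 5, 7, … (increasing by 2 each time)).
Second coordinate: +1 each step; -39, -38, -37, -36, -35 → -34 → -33.
Third coordinate: each term is the sum of the two before it; 3, 2, 5, 7, 12 → 19 → 31.
So the next two tuples are (48, -34, 19) and (61, -33, 31).

(48, -34, 19), (61, -33, 31)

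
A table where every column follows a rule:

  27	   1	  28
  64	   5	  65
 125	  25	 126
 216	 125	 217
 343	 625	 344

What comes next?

512  3125  513

First component — perfect cubes: 3³, 4³, 5³, …: 27, 64, 125, 216, 343 → 512.
Second component — ×5 each step: 1, 5, 25, 125, 625 → 3125.
For the third component, always 1 more than the first component: 28, 65, 126, 217, 344 → 513.
Putting it together: 512  3125  513.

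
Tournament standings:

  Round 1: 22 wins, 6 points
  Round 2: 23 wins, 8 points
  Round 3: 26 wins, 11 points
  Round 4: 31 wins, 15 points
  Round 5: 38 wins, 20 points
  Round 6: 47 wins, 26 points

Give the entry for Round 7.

58 wins, 33 points

For the wins, differences are 1, 3, 5, … (increasing by 2 each time): 22, 23, 26, 31, 38, 47 → 58.
Points: differences are 2, 3, 4, … (increasing by 1 each time), so 6, 8, 11, 15, 20, 26 → 33.
So the next record is 58 wins, 33 points.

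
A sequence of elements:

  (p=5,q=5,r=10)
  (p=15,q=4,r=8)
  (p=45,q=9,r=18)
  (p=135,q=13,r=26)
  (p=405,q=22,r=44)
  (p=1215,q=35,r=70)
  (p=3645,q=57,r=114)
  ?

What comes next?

(p=10935,q=92,r=184)

P: ×3 each step; 5, 15, 45, 135, 405, 1215, 3645 → 10935.
For the q, each term is the sum of the two before it: 5, 4, 9, 13, 22, 35, 57 → 92.
R: always 2 × the q, so 10, 8, 18, 26, 44, 70, 114 → 184.
Combining the parts gives (p=10935,q=92,r=184).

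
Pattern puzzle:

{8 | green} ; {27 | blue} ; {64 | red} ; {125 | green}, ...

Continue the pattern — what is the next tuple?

{216 | blue}

First value: 8, 27, 64, 125 → 216 (perfect cubes: 2³, 3³, 4³, …).
Colour goes green, blue, red, green → blue (repeats green → blue → red).
So the next tuple is {216 | blue}.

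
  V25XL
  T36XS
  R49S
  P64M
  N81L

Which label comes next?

L100XL

Letter: letters move back 2 places in the alphabet; V, T, R, P, N → L.
For the second component, perfect squares: 5², 6², 7², …: 25, 36, 49, 64, 81 → 100.
Size: runs through clothing sizes XS→XL, so XL, XS, S, M, L → XL.
Combining the parts gives L100XL.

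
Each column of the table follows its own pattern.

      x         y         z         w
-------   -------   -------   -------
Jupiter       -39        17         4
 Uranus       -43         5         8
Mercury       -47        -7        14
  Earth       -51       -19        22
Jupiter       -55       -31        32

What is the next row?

Uranus  -59  -43  44

For the column x, repeats Jupiter → Uranus → Mercury → Earth: Jupiter, Uranus, Mercury, Earth, Jupiter → Uranus.
Column y: −4 each step; -39, -43, -47, -51, -55 → -59.
Column z: −12 each step, so 17, 5, -7, -19, -31 → -43.
Column w: differences are 4, 6, 8, … (increasing by 2 each time); 4, 8, 14, 22, 32 → 44.
Combining the parts gives Uranus  -59  -43  44.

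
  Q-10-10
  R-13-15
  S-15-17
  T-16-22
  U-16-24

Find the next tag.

Letter: Q, R, S, T, U → V (letters move forward 1 place in the alphabet).
For the second component, differences are 3, 2, 1, … (decreasing by 1 each time): 10, 13, 15, 16, 16 → 15.
Third component goes 10, 15, 17, 22, 24 → 29 (alternating steps +5, +2, +5, +2, …).
Combining the parts gives V-15-29.

V-15-29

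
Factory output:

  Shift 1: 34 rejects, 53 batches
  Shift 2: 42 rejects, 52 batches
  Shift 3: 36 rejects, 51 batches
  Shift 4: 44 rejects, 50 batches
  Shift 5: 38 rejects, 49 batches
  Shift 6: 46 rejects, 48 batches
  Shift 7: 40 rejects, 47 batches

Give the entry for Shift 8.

Rejects goes 34, 42, 36, 44, 38, 46, 40 → 48 (alternating steps +8, −6, +8, −6, …).
Batches: −1 each step; 53, 52, 51, 50, 49, 48, 47 → 46.
Combining the parts gives 48 rejects, 46 batches.

48 rejects, 46 batches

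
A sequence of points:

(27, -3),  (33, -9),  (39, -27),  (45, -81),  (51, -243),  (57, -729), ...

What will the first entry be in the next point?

63

First entry: +6 each step, so 27, 33, 39, 45, 51, 57 → 63.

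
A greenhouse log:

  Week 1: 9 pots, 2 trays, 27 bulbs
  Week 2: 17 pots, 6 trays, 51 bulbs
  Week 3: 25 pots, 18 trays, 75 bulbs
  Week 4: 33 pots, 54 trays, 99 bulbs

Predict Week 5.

41 pots, 162 trays, 123 bulbs

Pots: +8 each step, so 9, 17, 25, 33 → 41.
Trays: ×3 each step; 2, 6, 18, 54 → 162.
Bulbs: always 3 × the pots; 27, 51, 75, 99 → 123.
Putting it together: 41 pots, 162 trays, 123 bulbs.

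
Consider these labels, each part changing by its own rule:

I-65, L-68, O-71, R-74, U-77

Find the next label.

Letter: letters move forward 3 places in the alphabet; I, L, O, R, U → X.
Second component: +3 each step; 65, 68, 71, 74, 77 → 80.
So the next label is X-80.

X-80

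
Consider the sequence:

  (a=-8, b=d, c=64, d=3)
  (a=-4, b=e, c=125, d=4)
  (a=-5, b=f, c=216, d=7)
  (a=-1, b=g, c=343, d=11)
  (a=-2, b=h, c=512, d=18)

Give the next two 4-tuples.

For the a, alternating steps +4, −1, +4, −1, …: -8, -4, -5, -1, -2 → 2 → 1.
B: d, e, f, g, h → i → j (letters move forward 1 place in the alphabet).
C — perfect cubes: 4³, 5³, 6³, …: 64, 125, 216, 343, 512 → 729 → 1000.
D — each term is the sum of the two before it: 3, 4, 7, 11, 18 → 29 → 47.
So the next two 4-tuples are (a=2, b=i, c=729, d=29) and (a=1, b=j, c=1000, d=47).

(a=2, b=i, c=729, d=29), (a=1, b=j, c=1000, d=47)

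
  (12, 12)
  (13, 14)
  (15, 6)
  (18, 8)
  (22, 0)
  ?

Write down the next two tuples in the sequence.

(27, 2), (33, -6)

First part — differences are 1, 2, 3, … (increasing by 1 each time): 12, 13, 15, 18, 22 → 27 → 33.
Second part — alternating steps +2, −8, +2, −8, …: 12, 14, 6, 8, 0 → 2 → -6.
Putting the parts together: (27, 2) and then (33, -6).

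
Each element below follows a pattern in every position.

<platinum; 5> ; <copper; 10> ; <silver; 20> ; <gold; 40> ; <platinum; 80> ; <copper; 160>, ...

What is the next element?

For the metal, repeats platinum → copper → silver → gold: platinum, copper, silver, gold, platinum, copper → silver.
Second slot: ×2 each step; 5, 10, 20, 40, 80, 160 → 320.
Combining the parts gives <silver; 320>.

<silver; 320>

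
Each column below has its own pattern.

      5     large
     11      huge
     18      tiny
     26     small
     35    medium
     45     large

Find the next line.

56  huge

For the first component, differences are 6, 7, 8, … (increasing by 1 each time): 5, 11, 18, 26, 35, 45 → 56.
Size: repeats large → huge → tiny → small → medium; large, huge, tiny, small, medium, large → huge.
Putting it together: 56  huge.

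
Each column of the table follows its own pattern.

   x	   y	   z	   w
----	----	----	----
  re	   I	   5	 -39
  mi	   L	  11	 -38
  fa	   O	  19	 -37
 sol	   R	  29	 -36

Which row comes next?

la  U  41  -35

Column x: re, mi, fa, sol → la (runs through the solfège scale do→ti).
Column y: letters move forward 3 places in the alphabet, so I, L, O, R → U.
Column z — differences are 6, 8, 10, … (increasing by 2 each time): 5, 11, 19, 29 → 41.
Column w: -39, -38, -37, -36 → -35 (+1 each step).
Putting it together: la  U  41  -35.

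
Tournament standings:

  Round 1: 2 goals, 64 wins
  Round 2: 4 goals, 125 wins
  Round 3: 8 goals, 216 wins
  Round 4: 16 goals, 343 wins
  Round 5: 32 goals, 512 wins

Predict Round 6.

Goals: 2, 4, 8, 16, 32 → 64 (×2 each step).
Wins — perfect cubes: 4³, 5³, 6³, …: 64, 125, 216, 343, 512 → 729.
Putting it together: 64 goals, 729 wins.

64 goals, 729 wins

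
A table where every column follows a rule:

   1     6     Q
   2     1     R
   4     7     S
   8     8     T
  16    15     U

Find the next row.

32  23  V

First component: ×2 each step, so 1, 2, 4, 8, 16 → 32.
Second component: each term is the sum of the two before it; 6, 1, 7, 8, 15 → 23.
Letter goes Q, R, S, T, U → V (letters move forward 1 place in the alphabet).
So the next row is 32  23  V.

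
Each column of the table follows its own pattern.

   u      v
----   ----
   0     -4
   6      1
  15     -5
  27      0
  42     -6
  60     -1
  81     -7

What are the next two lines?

105  -2; 132  -8

For the column u, differences are 6, 9, 12, … (increasing by 3 each time): 0, 6, 15, 27, 42, 60, 81 → 105 → 132.
Column v goes -4, 1, -5, 0, -6, -1, -7 → -2 → -8 (alternating steps +5, −6, +5, −6, …).
So the next two lines are 105  -2 and 132  -8.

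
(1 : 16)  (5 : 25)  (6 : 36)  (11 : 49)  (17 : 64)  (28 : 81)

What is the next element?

(45 : 100)

First component — each term is the sum of the two before it: 1, 5, 6, 11, 17, 28 → 45.
Second component — perfect squares: 4², 5², 6², …: 16, 25, 36, 49, 64, 81 → 100.
So the next element is (45 : 100).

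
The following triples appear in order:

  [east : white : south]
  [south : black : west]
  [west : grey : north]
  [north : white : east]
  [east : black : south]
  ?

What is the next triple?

First direction goes east, south, west, north, east → south (repeats east → south → west → north).
Shade: repeats white → black → grey, so white, black, grey, white, black → grey.
Second direction: repeats south → west → north → east, so south, west, north, east, south → west.
Combining the parts gives [south : grey : west].

[south : grey : west]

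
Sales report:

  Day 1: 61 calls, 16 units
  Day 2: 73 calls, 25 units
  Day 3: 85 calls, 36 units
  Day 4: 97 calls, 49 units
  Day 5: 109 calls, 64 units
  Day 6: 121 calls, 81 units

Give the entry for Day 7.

For the calls, +12 each step: 61, 73, 85, 97, 109, 121 → 133.
Units: perfect squares: 4², 5², 6², …, so 16, 25, 36, 49, 64, 81 → 100.
Combining the parts gives 133 calls, 100 units.

133 calls, 100 units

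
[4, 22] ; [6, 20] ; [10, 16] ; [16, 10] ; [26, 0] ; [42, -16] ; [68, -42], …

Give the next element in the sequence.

[110, -84]

First slot: each term is the sum of the two before it; 4, 6, 10, 16, 26, 42, 68 → 110.
Second slot goes 22, 20, 16, 10, 0, -16, -42 → -84 (together with the first slot always sums to 26).
Combining the parts gives [110, -84].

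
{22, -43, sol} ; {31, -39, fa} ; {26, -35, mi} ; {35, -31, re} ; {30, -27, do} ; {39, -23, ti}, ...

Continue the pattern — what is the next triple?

{34, -19, la}

First component: alternating steps +9, −5, +9, −5, …, so 22, 31, 26, 35, 30, 39 → 34.
For the second component, +4 each step: -43, -39, -35, -31, -27, -23 → -19.
Note: runs backward through the solfège scale do→ti, so sol, fa, mi, re, do, ti → la.
Combining the parts gives {34, -19, la}.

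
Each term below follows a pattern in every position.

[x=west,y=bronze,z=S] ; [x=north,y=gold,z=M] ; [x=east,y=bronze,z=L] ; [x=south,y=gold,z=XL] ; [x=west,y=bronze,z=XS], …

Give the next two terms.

X: repeats west → north → east → south, so west, north, east, south, west → north → east.
Y: alternates bronze ↔ gold; bronze, gold, bronze, gold, bronze → gold → bronze.
Z goes S, M, L, XL, XS → S → M (runs through clothing sizes XS→XL).
So the next two terms are [x=north,y=gold,z=S] and [x=east,y=bronze,z=M].

[x=north,y=gold,z=S], [x=east,y=bronze,z=M]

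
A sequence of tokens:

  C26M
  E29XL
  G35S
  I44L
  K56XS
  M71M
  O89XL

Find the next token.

Letter — letters move forward 2 places in the alphabet: C, E, G, I, K, M, O → Q.
Second component goes 26, 29, 35, 44, 56, 71, 89 → 110 (differences are 3, 6, 9, … (increasing by 3 each time)).
Size goes M, XL, S, L, XS, M, XL → S (repeats M → XL → S → L → XS).
Putting it together: Q110S.

Q110S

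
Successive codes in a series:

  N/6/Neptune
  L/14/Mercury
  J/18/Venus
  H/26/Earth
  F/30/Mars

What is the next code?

Letter — letters move back 2 places in the alphabet: N, L, J, H, F → D.
Second component — alternating steps +8, +4, +8, +4, …: 6, 14, 18, 26, 30 → 38.
Planet — runs through the planets Mercury→Neptune: Neptune, Mercury, Venus, Earth, Mars → Jupiter.
So the next code is D/38/Jupiter.

D/38/Jupiter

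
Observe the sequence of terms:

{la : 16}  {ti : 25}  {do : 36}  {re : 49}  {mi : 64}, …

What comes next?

Note: runs through the solfège scale do→ti, so la, ti, do, re, mi → fa.
Second value goes 16, 25, 36, 49, 64 → 81 (perfect squares: 4², 5², 6², …).
Putting it together: {fa : 81}.

{fa : 81}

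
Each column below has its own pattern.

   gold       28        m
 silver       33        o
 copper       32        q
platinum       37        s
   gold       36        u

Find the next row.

For the metal, repeats gold → silver → copper → platinum: gold, silver, copper, platinum, gold → silver.
For the second component, alternating steps +5, −1, +5, −1, …: 28, 33, 32, 37, 36 → 41.
Letter: letters move forward 2 places in the alphabet, so m, o, q, s, u → w.
Combining the parts gives silver  41  w.

silver  41  w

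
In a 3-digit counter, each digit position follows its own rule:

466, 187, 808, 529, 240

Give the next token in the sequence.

961

First digit: −3 each step, mod 10; 4, 1, 8, 5, 2 → 9.
Second digit goes 6, 8, 0, 2, 4 → 6 (+2 each step, mod 10).
For the third digit, +1 each step, mod 10: 6, 7, 8, 9, 0 → 1.
Combining the parts gives 961.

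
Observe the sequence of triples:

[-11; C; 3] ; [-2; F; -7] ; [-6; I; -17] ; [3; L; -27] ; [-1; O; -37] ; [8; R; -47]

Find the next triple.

[4; U; -57]

For the first entry, alternating steps +9, −4, +9, −4, …: -11, -2, -6, 3, -1, 8 → 4.
For the letter, letters move forward 3 places in the alphabet: C, F, I, L, O, R → U.
Third entry goes 3, -7, -17, -27, -37, -47 → -57 (−10 each step).
Combining the parts gives [4; U; -57].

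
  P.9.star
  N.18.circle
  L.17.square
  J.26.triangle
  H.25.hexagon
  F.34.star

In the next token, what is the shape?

circle

Shape: repeats star → circle → square → triangle → hexagon, so star, circle, square, triangle, hexagon, star → circle.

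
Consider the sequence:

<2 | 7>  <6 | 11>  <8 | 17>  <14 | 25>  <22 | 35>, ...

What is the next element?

First part: 2, 6, 8, 14, 22 → 36 (each term is the sum of the two before it).
Second part: differences are 4, 6, 8, … (increasing by 2 each time); 7, 11, 17, 25, 35 → 47.
Putting it together: <36 | 47>.

<36 | 47>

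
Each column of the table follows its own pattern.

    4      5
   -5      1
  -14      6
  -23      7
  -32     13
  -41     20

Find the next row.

First component: 4, -5, -14, -23, -32, -41 → -50 (−9 each step).
Second component — each term is the sum of the two before it: 5, 1, 6, 7, 13, 20 → 33.
Combining the parts gives -50  33.

-50  33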